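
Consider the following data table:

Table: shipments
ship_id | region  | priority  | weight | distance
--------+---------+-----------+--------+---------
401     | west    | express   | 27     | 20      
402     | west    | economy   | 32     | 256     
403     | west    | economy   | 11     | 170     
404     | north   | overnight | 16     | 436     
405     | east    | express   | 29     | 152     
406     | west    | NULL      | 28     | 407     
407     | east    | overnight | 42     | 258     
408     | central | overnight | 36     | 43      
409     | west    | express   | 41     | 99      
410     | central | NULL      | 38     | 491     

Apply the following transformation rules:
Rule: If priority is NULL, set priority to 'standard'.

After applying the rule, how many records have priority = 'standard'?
2

Step 1: Count records where priority IS NULL
Step 2: Found 2 records with NULL priority
Step 3: These records will have priority set to 'standard'
Step 4: Records already having priority = 'standard': 0
Step 5: Answer: 2 + 0 = 2 records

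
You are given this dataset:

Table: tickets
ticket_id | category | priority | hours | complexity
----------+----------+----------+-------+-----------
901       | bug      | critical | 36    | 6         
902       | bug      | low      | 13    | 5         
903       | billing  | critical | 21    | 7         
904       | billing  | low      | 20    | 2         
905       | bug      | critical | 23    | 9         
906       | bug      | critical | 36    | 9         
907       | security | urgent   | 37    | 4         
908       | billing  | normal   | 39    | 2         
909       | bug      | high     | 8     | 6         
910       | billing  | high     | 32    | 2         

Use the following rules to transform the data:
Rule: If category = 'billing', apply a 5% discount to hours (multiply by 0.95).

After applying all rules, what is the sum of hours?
259.4

Step 1: Records with category = 'billing' have total hours = 112
Step 2: Apply multiplier: 112 × 0.95 = 106.4
Step 3: Other records total: 153
Step 4: Final sum = 106.4 + 153 = 259.4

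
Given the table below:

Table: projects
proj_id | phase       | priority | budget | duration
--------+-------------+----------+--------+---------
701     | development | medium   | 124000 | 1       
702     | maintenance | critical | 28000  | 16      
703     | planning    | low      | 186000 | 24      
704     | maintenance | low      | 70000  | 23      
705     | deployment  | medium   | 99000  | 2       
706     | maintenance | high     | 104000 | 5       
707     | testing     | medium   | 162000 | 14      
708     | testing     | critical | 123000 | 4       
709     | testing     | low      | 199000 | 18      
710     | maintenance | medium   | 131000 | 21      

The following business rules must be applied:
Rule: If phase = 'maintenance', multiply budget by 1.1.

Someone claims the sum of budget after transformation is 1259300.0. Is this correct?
Yes, the result is correct.

Step 1: Calculate the correct sum after transformation
Step 2: Apply multiplier 1.1 to records where phase = 'maintenance'
Step 3: Correct result = 1259300.0
Step 4: Claimed result = 1259300.0
Step 5: 1259300.0 = 1259300.0 ✓
Conclusion: The claimed result is correct.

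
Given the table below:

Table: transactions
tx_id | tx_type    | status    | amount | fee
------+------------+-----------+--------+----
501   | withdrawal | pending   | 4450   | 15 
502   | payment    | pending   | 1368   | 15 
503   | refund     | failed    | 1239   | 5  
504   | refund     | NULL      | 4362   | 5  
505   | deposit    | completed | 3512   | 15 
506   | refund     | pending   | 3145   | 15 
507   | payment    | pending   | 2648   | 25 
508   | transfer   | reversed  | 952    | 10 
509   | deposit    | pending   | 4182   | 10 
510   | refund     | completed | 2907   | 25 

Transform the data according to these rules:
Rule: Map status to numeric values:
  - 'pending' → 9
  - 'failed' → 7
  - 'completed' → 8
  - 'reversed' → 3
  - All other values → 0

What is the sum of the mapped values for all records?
71

Step 1: Apply mapping to each record
Step 2: Count by status:
  'pending': 5 records × 9 = 45
  'failed': 1 records × 7 = 7
  'completed': 2 records × 8 = 16
  'reversed': 1 records × 3 = 3
Step 3: Sum all mapped values = 71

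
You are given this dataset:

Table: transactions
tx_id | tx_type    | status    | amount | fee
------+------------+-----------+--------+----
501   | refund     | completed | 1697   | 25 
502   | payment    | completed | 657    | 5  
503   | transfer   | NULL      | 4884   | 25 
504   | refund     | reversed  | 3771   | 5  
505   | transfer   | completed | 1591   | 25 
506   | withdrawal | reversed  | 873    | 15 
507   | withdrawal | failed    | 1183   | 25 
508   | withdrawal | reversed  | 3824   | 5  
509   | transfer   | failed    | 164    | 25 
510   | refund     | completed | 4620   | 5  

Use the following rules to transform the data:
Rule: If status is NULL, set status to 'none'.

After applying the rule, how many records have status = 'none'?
1

Step 1: Count records where status IS NULL
Step 2: Found 1 records with NULL status
Step 3: These records will have status set to 'none'
Step 4: Records already having status = 'none': 0
Step 5: Answer: 1 + 0 = 1 records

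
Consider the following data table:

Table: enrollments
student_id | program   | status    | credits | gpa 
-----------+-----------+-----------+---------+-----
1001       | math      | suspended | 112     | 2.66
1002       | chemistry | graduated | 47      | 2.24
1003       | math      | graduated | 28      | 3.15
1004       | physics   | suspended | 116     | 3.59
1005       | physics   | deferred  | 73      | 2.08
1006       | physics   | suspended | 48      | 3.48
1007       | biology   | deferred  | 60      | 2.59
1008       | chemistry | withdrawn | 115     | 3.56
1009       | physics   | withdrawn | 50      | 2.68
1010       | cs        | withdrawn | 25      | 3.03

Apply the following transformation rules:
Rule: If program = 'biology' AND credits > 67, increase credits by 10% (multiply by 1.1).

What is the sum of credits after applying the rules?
674

Step 1: Find records where program = 'biology' AND credits > 67
Step 2: 0 records match, summing to 0
Step 3: After multiplier: 0 × 1.1 = 0.0
Step 4: Unaffected records sum: 674
Step 5: Final sum = 0.0 + 674 = 674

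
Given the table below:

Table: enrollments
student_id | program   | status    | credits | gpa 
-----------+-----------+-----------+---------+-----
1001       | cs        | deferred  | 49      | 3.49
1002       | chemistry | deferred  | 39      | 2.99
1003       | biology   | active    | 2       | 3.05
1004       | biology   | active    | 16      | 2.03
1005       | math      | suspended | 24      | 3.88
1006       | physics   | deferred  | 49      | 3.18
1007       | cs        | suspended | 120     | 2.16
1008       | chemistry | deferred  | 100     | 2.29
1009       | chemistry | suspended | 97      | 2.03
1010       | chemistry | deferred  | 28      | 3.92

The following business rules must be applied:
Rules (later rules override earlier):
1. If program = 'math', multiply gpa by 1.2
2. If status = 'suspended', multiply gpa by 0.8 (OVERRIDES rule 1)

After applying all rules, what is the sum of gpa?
27.41

Step 1: Rule 2 takes priority for records with status = 'suspended'
  - 3 records: 8.07 × 0.8 = 6.46
Step 2: Rule 1 applies to remaining records with program = 'math'
  - 0 records: 0 × 1.2 = 0.0
Step 3: Other records unchanged: 20.95
Step 4: Final sum = 6.46 + 0.0 + 20.95 = 27.41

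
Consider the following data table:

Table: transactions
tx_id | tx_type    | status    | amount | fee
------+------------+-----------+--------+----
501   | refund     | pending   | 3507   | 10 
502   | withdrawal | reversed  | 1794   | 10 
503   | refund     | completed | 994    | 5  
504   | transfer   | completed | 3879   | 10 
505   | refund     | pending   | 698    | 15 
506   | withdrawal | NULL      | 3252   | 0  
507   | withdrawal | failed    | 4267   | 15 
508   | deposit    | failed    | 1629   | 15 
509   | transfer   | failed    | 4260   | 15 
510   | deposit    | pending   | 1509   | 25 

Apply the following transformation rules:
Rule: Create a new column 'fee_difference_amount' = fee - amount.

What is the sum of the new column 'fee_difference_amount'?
-25669

Step 1: For each record, compute fee - amount
Example calculations:
  10 - 3507 = -3497
  10 - 1794 = -1784
  5 - 994 = -989
  ...
Step 2: Sum all derived values
Step 3: Total = -25669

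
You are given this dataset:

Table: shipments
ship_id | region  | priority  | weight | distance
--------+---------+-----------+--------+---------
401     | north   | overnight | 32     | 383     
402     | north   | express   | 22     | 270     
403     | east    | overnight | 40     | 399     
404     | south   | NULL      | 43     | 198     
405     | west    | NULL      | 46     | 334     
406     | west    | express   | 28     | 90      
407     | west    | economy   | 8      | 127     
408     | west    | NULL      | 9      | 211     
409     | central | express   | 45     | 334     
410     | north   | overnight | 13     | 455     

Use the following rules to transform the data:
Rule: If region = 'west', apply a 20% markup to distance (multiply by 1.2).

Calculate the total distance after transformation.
2953.4

Step 1: Records with region = 'west' have total distance = 762
Step 2: Apply multiplier: 762 × 1.2 = 914.4
Step 3: Other records total: 2039
Step 4: Final sum = 914.4 + 2039 = 2953.4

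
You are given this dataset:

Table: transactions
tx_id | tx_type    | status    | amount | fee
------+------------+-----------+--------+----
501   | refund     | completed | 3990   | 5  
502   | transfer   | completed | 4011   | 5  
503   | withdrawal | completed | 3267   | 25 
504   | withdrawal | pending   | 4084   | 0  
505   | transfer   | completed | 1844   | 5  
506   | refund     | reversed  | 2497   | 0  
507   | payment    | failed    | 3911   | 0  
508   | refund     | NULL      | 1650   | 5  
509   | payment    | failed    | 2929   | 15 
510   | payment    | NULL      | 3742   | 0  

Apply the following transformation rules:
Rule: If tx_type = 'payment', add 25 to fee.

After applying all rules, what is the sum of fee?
135

Step 1: Count records where tx_type = 'payment': 3
Step 2: Total bonus added: 3 × 25 = 75
Step 3: Original sum of fee: 60
Step 4: Final sum = 60 + 75 = 135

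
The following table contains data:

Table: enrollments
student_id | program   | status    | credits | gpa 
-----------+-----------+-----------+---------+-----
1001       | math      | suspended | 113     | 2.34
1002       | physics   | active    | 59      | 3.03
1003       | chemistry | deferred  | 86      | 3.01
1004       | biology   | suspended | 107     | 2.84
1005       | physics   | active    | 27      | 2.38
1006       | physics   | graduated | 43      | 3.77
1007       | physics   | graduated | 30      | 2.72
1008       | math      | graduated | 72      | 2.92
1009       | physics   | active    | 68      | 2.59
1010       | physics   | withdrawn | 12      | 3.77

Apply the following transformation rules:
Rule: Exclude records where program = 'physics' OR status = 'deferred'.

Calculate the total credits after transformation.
292

Step 1: Find records where program = 'physics' OR status = 'deferred'
Step 2: 7 records match, summing to 325
Step 3: Original sum: 617
Step 4: Remaining sum = 617 - 325 = 292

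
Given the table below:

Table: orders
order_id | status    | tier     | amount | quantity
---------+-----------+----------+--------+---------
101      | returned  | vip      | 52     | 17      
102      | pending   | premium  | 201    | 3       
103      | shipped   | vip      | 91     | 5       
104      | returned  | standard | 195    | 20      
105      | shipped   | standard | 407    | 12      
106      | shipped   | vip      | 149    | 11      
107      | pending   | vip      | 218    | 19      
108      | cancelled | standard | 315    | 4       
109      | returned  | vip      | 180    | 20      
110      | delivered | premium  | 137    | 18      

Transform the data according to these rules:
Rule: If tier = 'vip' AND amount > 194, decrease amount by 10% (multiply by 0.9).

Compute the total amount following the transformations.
1923.2

Step 1: Find records where tier = 'vip' AND amount > 194
Step 2: 1 records match, summing to 218
Step 3: After multiplier: 218 × 0.9 = 196.2
Step 4: Unaffected records sum: 1727
Step 5: Final sum = 196.2 + 1727 = 1923.2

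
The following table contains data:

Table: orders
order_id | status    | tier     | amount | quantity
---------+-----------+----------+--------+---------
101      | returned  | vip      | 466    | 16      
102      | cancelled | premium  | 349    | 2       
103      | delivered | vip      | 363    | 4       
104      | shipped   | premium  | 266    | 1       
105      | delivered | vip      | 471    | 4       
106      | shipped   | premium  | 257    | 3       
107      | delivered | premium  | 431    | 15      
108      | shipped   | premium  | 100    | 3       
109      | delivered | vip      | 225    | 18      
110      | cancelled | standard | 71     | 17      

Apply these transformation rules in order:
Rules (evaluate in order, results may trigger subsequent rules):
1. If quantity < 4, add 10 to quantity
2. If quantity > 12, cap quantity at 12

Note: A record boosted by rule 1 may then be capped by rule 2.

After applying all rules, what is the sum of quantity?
103

Step 1: Apply rule 1 to records with quantity < 4
  - 4 records get bonus of 10
  - Of these, 2 records then exceed 12 and get capped
Step 2: Apply rule 2 to records with quantity > 12
  - 4 records (original) are capped
Step 3: Calculate final sum = 103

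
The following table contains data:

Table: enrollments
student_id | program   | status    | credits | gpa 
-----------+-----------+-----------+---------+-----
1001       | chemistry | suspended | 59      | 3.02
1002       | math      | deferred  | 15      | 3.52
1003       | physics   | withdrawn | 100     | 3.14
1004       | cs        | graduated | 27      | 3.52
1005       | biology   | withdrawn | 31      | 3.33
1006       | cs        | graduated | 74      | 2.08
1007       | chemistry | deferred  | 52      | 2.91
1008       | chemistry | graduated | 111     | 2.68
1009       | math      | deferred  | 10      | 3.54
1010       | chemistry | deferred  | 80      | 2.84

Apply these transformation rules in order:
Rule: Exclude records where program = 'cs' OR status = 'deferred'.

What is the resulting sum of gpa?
12.17

Step 1: Find records where program = 'cs' OR status = 'deferred'
Step 2: 6 records match, summing to 18.41
Step 3: Original sum: 30.58
Step 4: Remaining sum = 30.58 - 18.41 = 12.17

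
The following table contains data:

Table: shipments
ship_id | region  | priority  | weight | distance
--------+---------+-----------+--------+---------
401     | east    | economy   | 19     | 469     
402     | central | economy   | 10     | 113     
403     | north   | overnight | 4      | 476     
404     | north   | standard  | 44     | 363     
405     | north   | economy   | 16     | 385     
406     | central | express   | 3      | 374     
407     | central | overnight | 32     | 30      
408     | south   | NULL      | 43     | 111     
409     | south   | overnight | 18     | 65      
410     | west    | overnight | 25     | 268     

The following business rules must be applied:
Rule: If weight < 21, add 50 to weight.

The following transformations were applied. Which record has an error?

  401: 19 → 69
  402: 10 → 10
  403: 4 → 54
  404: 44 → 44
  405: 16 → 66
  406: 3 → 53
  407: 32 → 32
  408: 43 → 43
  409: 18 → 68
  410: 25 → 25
Record 402 has an error. The correct transformed value should be 60, not 10.

Step 1: Check each record against the rule
Step 2: Record 402 has weight = 10
Step 3: Since 10 < 21, the bonus should have been applied
Step 4: Correct value = 60, but claimed value = 10
Conclusion: Record 402 has the error.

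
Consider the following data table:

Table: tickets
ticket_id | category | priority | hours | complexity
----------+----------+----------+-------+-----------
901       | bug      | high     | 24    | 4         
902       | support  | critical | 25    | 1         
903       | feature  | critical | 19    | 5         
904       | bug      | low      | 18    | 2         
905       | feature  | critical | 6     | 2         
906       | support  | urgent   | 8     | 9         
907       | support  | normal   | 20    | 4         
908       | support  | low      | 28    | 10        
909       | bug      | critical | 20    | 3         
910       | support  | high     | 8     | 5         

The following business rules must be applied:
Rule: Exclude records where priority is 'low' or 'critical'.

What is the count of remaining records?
4

Step 1: Count records to exclude
  - 2 (low) + 4 (critical) = 6 records
Step 2: Total records: 10
Step 3: Remaining = 10 - 6 = 4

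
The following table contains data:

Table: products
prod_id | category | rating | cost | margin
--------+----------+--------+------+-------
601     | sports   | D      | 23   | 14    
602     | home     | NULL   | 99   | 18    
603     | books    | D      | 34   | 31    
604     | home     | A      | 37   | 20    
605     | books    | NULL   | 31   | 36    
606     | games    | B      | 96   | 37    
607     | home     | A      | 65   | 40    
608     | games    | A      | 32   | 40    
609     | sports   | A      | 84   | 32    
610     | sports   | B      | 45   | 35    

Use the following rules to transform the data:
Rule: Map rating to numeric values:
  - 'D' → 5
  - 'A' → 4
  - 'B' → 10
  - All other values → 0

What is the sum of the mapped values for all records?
46

Step 1: Apply mapping to each record
Step 2: Count by status:
  'D': 2 records × 5 = 10
  'A': 4 records × 4 = 16
  'B': 2 records × 10 = 20
Step 3: Sum all mapped values = 46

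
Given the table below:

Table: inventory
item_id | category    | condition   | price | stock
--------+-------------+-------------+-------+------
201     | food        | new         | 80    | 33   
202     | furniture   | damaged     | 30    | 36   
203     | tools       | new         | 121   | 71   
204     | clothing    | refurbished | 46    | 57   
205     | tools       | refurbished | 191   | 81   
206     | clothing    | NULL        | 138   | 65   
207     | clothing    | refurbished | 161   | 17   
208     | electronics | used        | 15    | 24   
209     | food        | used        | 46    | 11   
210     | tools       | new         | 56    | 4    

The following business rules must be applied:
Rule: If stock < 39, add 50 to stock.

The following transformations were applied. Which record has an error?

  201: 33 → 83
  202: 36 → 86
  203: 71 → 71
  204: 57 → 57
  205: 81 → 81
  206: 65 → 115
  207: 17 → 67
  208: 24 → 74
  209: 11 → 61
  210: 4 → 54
Record 206 has an error. The correct transformed value should be 65, not 115.

Step 1: Check each record against the rule
Step 2: Record 206 has stock = 65
Step 3: Since 65 >= 39, the bonus should not have been applied
Step 4: Correct value = 65, but claimed value = 115
Conclusion: Record 206 has the error.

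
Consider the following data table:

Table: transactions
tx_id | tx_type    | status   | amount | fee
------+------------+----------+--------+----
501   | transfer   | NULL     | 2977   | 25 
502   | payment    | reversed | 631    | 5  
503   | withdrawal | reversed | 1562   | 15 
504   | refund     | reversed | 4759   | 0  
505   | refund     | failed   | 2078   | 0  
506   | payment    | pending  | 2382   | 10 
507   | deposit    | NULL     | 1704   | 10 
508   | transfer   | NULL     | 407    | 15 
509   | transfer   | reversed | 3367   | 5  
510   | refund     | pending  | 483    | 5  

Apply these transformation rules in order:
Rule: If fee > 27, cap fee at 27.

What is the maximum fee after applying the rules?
25

Step 1: Original maximum fee = 25
Step 2: Check cap of 27 against maximum
Step 3: No records exceed the cap (max 25 <= cap 27), so no capping applies
Step 4: Maximum after transformation = 25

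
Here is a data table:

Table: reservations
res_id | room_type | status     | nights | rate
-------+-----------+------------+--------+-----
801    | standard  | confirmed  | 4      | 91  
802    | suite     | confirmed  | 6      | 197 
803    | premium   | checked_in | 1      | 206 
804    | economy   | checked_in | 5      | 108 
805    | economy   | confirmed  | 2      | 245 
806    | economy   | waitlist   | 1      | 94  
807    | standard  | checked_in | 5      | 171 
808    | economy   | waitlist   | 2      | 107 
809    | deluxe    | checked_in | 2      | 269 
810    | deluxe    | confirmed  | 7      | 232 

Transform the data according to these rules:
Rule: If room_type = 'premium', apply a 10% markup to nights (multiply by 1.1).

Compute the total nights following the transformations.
35.1

Step 1: Records with room_type = 'premium' have total nights = 1
Step 2: Apply multiplier: 1 × 1.1 = 1.1
Step 3: Other records total: 34
Step 4: Final sum = 1.1 + 34 = 35.1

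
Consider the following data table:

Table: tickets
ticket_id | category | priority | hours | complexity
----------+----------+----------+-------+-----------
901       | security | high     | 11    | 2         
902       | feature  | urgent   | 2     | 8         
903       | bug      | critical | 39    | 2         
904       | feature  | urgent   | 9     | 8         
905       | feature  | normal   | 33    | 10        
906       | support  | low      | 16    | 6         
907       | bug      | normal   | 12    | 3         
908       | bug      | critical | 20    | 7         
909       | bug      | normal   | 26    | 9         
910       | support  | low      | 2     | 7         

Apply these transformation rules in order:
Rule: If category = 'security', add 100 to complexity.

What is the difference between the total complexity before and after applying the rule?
100

Step 1: Original sum of complexity = 62
Step 2: 1 records have category = 'security'
Step 3: Each affected record changes by 100
Step 4: Total change = 1 × 100 = 100
Step 5: New sum = 62 + 100 = 162
Step 6: Difference = |162 - 62| = 100
        (Sum increased by 100)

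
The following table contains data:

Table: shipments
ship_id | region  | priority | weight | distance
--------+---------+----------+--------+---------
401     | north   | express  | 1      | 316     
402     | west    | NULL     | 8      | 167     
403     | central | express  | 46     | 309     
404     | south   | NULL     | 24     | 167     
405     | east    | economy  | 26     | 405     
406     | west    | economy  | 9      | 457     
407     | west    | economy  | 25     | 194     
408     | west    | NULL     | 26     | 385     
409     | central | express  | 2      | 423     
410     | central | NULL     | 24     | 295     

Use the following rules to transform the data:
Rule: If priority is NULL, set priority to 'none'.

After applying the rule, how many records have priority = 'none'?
4

Step 1: Count records where priority IS NULL
Step 2: Found 4 records with NULL priority
Step 3: These records will have priority set to 'none'
Step 4: Records already having priority = 'none': 0
Step 5: Answer: 4 + 0 = 4 records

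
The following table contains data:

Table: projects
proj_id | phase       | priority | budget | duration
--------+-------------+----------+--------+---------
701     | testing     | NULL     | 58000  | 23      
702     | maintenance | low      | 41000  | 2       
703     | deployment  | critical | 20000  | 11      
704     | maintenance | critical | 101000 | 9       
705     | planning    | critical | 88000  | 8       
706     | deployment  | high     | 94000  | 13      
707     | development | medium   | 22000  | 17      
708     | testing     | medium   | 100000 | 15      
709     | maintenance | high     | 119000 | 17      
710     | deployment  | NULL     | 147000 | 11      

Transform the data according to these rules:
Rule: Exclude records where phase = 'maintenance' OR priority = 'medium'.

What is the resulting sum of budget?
407000

Step 1: Find records where phase = 'maintenance' OR priority = 'medium'
Step 2: 5 records match, summing to 383000
Step 3: Original sum: 790000
Step 4: Remaining sum = 790000 - 383000 = 407000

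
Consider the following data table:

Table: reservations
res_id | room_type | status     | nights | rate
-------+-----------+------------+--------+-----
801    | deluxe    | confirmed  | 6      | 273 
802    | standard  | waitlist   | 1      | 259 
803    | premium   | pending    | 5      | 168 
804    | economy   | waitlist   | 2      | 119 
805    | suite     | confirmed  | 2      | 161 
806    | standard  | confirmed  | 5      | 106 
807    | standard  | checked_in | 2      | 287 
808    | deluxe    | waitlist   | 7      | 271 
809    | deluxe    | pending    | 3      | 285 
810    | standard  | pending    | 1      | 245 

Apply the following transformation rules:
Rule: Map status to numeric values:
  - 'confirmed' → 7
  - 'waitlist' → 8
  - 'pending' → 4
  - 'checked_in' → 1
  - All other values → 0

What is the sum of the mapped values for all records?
58

Step 1: Apply mapping to each record
Step 2: Count by status:
  'confirmed': 3 records × 7 = 21
  'waitlist': 3 records × 8 = 24
  'pending': 3 records × 4 = 12
  'checked_in': 1 records × 1 = 1
Step 3: Sum all mapped values = 58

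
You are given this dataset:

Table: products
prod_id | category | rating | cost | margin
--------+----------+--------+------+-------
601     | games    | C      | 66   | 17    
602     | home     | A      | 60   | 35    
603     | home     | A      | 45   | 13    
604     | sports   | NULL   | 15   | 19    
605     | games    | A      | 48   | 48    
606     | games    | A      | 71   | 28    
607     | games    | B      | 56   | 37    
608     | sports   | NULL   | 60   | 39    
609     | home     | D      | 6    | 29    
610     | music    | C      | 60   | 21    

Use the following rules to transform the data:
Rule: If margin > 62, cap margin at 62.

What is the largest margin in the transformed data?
48

Step 1: Original maximum margin = 48
Step 2: Check cap of 62 against maximum
Step 3: No records exceed the cap (max 48 <= cap 62), so no capping applies
Step 4: Maximum after transformation = 48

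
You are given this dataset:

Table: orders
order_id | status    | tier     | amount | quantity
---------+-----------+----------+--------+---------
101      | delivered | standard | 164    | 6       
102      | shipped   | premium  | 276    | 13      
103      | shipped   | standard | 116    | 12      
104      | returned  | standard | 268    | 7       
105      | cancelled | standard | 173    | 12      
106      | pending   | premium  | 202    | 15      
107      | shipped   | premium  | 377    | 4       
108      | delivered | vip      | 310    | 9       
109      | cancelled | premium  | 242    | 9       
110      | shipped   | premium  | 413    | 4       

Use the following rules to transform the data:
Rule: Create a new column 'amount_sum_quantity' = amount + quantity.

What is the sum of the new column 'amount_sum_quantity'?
2632

Step 1: For each record, compute amount + quantity
Example calculations:
  164 + 6 = 170
  276 + 13 = 289
  116 + 12 = 128
  ...
Step 2: Sum all derived values
Step 3: Total = 2632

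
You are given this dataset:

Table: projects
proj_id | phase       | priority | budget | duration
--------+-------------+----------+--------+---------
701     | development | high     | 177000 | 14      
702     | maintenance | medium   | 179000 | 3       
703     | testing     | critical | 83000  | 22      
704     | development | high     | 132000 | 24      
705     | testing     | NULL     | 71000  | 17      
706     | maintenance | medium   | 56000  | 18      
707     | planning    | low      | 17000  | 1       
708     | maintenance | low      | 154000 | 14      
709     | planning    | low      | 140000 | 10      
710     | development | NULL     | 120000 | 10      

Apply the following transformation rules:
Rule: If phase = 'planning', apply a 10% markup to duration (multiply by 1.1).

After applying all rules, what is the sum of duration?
134.1

Step 1: Records with phase = 'planning' have total duration = 11
Step 2: Apply multiplier: 11 × 1.1 = 12.1
Step 3: Other records total: 122
Step 4: Final sum = 12.1 + 122 = 134.1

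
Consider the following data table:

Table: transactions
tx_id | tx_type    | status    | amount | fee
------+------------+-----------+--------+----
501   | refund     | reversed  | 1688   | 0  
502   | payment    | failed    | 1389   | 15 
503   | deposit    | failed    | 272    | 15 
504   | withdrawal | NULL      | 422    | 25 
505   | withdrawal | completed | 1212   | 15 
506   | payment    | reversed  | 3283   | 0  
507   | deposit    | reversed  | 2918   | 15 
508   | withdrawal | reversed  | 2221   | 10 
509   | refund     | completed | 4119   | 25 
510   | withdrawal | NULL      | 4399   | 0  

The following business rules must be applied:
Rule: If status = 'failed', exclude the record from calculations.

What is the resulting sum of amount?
20262

Step 1: Identify records where status = 'failed'
Step 2: The excluded records sum to 1661
Step 3: Original total amount = 21923
Step 4: Remaining total = 21923 - 1661 = 20262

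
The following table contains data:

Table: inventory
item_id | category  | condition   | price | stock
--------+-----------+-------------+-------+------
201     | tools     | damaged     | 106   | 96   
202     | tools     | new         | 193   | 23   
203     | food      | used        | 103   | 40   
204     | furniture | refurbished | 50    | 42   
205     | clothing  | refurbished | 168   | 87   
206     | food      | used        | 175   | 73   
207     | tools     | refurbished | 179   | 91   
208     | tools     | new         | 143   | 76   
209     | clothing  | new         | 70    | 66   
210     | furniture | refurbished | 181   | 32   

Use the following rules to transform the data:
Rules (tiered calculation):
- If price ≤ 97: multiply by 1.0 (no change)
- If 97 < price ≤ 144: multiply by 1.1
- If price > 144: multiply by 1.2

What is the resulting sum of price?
1582.4

Step 1: Tier 1 (price ≤ 97): 2 records, sum = 120 × 1.0 = 120.0
Step 2: Tier 2 (97 < price ≤ 144): 3 records, sum = 352 × 1.1 = 387.2
Step 3: Tier 3 (price > 144): 5 records, sum = 896 × 1.2 = 1075.2
Step 4: Final sum = 120.0 + 387.2 + 1075.2 = 1582.4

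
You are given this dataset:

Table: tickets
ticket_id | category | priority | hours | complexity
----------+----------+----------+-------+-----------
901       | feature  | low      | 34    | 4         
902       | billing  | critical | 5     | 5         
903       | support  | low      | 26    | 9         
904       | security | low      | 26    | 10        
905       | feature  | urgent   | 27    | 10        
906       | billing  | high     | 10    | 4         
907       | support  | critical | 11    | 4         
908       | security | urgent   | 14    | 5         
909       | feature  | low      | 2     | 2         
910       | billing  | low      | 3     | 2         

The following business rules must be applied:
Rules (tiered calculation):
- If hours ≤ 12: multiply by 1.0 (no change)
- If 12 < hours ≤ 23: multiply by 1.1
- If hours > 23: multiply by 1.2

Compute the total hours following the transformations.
182.0

Step 1: Tier 1 (hours ≤ 12): 5 records, sum = 31 × 1.0 = 31.0
Step 2: Tier 2 (12 < hours ≤ 23): 1 records, sum = 14 × 1.1 = 15.4
Step 3: Tier 3 (hours > 23): 4 records, sum = 113 × 1.2 = 135.6
Step 4: Final sum = 31.0 + 15.4 + 135.6 = 182.0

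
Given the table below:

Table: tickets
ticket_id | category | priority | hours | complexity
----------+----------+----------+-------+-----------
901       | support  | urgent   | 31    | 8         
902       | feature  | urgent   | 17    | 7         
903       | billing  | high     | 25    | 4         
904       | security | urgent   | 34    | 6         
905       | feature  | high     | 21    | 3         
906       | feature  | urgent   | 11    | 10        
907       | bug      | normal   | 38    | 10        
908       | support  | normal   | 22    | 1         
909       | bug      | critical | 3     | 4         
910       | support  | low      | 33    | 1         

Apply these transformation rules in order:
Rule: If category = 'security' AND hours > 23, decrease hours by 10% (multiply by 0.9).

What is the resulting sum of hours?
231.6

Step 1: Find records where category = 'security' AND hours > 23
Step 2: 1 records match, summing to 34
Step 3: After multiplier: 34 × 0.9 = 30.6
Step 4: Unaffected records sum: 201
Step 5: Final sum = 30.6 + 201 = 231.6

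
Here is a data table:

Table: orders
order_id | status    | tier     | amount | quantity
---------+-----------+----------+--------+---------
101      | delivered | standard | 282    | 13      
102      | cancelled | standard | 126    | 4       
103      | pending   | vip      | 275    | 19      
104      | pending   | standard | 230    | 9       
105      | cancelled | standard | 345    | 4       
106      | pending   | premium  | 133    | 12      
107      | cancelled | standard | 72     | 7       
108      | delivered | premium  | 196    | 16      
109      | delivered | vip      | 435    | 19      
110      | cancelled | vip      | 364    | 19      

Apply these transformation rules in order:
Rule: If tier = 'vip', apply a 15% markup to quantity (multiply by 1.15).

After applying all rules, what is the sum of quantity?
130.55

Step 1: Records with tier = 'vip' have total quantity = 57
Step 2: Apply multiplier: 57 × 1.15 = 65.55
Step 3: Other records total: 65
Step 4: Final sum = 65.55 + 65 = 130.55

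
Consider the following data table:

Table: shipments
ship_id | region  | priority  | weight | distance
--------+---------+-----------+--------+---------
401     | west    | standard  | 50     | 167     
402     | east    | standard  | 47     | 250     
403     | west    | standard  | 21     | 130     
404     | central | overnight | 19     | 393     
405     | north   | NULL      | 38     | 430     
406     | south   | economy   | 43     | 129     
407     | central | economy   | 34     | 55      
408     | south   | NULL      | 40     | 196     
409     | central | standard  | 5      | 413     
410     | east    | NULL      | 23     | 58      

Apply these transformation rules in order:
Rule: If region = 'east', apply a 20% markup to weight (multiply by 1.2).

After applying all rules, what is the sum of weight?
334.0

Step 1: Records with region = 'east' have total weight = 70
Step 2: Apply multiplier: 70 × 1.2 = 84.0
Step 3: Other records total: 250
Step 4: Final sum = 84.0 + 250 = 334.0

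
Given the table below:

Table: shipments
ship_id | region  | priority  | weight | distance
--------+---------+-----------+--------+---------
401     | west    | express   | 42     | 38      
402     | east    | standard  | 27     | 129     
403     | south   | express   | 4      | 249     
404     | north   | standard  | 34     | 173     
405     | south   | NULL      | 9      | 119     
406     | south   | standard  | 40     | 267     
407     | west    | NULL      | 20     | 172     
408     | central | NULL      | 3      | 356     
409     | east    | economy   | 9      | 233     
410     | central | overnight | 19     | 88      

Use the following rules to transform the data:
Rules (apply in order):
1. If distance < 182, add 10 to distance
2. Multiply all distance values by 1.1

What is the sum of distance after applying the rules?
2072.4

Step 1: Apply Rule 1 - Add 10 to records with distance < 182
  - 6 records affected: 719 + (6 × 10) = 779
  - Unaffected records: 1105
  - Sum after Rule 1: 1884
Step 2: Apply Rule 2 - Multiply all by 1.1
  - 1884 × 1.1 = 2072.4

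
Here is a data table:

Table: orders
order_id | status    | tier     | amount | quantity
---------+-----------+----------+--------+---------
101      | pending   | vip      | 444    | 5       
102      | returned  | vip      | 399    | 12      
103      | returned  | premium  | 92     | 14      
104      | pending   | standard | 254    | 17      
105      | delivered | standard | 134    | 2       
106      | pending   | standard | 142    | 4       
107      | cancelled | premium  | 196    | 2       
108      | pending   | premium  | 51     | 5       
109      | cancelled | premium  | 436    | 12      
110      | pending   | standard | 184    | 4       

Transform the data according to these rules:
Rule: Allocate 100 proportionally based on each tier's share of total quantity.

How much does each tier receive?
premium: 42.86, standard: 35.06, vip: 22.08

Step 1: Calculate total quantity = 77
Step 2: Calculate each tier's proportion:
  premium: 33/77 = 42.86% → 42.86
  standard: 27/77 = 35.06% → 35.06
  vip: 17/77 = 22.08% → 22.08
Step 3: Verify: sum of allocations ≈ 100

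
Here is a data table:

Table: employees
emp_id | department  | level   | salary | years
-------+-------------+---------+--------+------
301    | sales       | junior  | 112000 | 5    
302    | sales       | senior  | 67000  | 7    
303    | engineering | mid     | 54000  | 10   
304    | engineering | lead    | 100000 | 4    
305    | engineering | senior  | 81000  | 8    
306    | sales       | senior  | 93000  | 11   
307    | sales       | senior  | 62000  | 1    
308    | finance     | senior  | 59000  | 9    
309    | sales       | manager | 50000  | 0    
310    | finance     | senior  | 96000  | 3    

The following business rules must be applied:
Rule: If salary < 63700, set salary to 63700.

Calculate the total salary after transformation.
803800

Step 1: 4 records have salary < 63700
Step 2: These records originally summed to 225000
Step 3: After setting to minimum: 4 × 63700 = 254800
Step 4: Unaffected records sum: 549000
Step 5: Final sum = 254800 + 549000 = 803800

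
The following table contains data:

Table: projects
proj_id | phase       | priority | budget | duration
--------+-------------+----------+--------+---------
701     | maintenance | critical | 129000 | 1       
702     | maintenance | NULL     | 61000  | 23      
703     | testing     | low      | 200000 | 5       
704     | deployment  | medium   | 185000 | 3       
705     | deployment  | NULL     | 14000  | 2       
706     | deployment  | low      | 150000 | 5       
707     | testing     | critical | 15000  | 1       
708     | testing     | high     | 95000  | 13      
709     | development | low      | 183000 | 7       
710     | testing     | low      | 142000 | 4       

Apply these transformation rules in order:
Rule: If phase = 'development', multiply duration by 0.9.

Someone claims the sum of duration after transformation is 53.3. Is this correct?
No, the correct result is 63.3.

Step 1: Calculate the correct sum after transformation
Step 2: Apply multiplier 0.9 to records where phase = 'development'
Step 3: Correct result = 63.3
Step 4: Claimed result = 53.3
Step 5: 63.3 ≠ 53.3
Conclusion: The claimed result is incorrect. The correct answer is 63.3.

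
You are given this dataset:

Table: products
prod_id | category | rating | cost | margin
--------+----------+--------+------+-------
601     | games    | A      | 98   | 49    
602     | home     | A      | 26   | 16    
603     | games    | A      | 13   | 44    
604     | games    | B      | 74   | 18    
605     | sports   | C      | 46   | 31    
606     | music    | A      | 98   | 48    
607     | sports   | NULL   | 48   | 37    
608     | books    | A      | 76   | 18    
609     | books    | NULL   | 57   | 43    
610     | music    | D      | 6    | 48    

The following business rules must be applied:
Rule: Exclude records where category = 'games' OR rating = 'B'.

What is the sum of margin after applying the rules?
241

Step 1: Find records where category = 'games' OR rating = 'B'
Step 2: 3 records match, summing to 111
Step 3: Original sum: 352
Step 4: Remaining sum = 352 - 111 = 241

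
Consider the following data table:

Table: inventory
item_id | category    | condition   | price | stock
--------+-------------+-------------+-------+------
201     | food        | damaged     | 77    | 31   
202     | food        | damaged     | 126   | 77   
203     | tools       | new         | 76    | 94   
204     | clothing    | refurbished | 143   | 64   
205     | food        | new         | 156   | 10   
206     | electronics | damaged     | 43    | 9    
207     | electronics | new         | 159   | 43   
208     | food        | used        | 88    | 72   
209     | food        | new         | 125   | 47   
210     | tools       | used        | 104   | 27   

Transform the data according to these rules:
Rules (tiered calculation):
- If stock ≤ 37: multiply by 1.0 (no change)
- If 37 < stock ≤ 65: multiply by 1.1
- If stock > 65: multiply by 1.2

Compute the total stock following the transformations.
538.0

Step 1: Tier 1 (stock ≤ 37): 4 records, sum = 77 × 1.0 = 77.0
Step 2: Tier 2 (37 < stock ≤ 65): 3 records, sum = 154 × 1.1 = 169.4
Step 3: Tier 3 (stock > 65): 3 records, sum = 243 × 1.2 = 291.6
Step 4: Final sum = 77.0 + 169.4 + 291.6 = 538.0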